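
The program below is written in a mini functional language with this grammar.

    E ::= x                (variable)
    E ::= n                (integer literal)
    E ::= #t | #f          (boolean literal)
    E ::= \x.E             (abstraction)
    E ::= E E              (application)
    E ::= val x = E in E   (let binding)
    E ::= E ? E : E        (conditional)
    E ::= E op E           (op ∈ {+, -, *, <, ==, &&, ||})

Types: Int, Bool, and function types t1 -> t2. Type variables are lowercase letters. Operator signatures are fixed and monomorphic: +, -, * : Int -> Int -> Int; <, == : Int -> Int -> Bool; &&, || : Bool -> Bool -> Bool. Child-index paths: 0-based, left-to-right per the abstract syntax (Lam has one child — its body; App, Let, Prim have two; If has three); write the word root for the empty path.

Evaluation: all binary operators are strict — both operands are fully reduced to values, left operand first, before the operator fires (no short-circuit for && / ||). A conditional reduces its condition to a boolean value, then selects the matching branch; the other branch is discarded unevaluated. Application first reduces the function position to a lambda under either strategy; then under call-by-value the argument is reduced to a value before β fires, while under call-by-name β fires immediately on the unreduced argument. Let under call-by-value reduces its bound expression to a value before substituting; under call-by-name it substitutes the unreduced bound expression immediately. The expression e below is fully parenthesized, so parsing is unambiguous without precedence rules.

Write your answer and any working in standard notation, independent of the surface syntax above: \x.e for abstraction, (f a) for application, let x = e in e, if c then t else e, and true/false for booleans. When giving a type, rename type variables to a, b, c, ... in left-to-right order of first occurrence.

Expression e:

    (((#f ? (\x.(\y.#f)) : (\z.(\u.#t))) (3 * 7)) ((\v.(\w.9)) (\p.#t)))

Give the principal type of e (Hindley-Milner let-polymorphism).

Answer: Bool

Working:
  unify Bool ~ Bool
\y._ : b -> Bool
\x._ : a -> b -> Bool
\u._ : d -> Bool
\z._ : c -> d -> Bool
  unify a -> b -> Bool ~ c -> d -> Bool
  unify a ~ c
  unify b -> Bool ~ d -> Bool
  unify b ~ d
  unify Bool ~ Bool
  unify Int ~ Int
  unify Int ~ Int
  unify c -> d -> Bool ~ Int -> e
  unify c ~ Int
  unify d -> Bool ~ e
_ _ : d -> Bool
\w._ : g -> Int
\v._ : f -> g -> Int
\p._ : h -> Bool
  unify f -> g -> Int ~ (h -> Bool) -> i
  unify f ~ h -> Bool
  unify g -> Int ~ i
_ _ : g -> Int
  unify d -> Bool ~ (g -> Int) -> j
  unify d ~ g -> Int
  unify Bool ~ j
_ _ : Bool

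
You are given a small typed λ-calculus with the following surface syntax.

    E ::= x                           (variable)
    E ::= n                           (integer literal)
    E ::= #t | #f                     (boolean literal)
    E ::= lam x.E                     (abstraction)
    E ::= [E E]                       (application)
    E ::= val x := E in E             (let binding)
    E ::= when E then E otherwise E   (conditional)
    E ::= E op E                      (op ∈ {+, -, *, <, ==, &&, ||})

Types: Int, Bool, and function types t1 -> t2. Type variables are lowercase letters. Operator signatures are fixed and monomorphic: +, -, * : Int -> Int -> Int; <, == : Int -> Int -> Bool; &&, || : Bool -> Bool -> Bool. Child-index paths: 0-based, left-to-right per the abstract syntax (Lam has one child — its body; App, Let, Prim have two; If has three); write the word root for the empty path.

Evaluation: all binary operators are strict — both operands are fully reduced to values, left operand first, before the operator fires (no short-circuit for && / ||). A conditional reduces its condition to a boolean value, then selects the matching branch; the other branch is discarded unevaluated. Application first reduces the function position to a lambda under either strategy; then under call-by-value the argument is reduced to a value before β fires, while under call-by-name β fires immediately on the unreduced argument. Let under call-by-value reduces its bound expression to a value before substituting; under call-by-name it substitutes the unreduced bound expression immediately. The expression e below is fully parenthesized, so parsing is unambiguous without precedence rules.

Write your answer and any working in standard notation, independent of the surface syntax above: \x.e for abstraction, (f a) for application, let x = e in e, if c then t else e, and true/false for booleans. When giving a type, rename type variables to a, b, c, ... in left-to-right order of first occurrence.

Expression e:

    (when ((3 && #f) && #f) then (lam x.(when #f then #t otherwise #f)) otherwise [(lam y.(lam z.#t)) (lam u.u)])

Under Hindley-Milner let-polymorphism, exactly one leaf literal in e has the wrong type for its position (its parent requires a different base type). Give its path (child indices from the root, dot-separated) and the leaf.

Trace:
  unify Int ~ Bool
  FAIL: mismatch Int ~ Bool

Answer: 0.0.0 : 3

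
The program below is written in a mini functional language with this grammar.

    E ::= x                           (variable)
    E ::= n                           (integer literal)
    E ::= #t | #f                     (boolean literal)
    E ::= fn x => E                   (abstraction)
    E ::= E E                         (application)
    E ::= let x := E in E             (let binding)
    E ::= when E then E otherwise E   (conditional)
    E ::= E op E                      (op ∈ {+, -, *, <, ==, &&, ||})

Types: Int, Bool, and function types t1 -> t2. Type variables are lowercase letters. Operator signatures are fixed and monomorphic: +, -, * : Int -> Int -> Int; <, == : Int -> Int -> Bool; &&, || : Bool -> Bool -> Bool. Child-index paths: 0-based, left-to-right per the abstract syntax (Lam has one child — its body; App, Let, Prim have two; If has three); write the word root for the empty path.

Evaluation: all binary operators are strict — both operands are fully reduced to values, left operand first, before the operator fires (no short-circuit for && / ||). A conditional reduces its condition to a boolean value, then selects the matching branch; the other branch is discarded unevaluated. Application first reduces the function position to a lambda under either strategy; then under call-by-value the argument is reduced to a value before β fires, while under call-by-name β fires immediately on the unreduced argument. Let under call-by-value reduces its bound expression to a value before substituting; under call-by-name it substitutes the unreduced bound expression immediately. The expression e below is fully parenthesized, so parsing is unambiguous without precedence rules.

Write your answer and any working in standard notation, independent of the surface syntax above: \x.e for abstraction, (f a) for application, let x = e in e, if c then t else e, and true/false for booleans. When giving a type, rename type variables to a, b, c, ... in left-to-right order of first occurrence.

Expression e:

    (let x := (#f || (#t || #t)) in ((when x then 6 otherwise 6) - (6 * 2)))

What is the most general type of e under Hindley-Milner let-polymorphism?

Trace:
  unify Bool ~ Bool
  unify Bool ~ Bool
  unify Bool ~ Bool
  unify Bool ~ Bool
let x : Bool
x : Bool
  unify Bool ~ Bool
  unify Int ~ Int
  unify Int ~ Int
  unify Int ~ Int
  unify Int ~ Int
  unify Int ~ Int

Answer: Int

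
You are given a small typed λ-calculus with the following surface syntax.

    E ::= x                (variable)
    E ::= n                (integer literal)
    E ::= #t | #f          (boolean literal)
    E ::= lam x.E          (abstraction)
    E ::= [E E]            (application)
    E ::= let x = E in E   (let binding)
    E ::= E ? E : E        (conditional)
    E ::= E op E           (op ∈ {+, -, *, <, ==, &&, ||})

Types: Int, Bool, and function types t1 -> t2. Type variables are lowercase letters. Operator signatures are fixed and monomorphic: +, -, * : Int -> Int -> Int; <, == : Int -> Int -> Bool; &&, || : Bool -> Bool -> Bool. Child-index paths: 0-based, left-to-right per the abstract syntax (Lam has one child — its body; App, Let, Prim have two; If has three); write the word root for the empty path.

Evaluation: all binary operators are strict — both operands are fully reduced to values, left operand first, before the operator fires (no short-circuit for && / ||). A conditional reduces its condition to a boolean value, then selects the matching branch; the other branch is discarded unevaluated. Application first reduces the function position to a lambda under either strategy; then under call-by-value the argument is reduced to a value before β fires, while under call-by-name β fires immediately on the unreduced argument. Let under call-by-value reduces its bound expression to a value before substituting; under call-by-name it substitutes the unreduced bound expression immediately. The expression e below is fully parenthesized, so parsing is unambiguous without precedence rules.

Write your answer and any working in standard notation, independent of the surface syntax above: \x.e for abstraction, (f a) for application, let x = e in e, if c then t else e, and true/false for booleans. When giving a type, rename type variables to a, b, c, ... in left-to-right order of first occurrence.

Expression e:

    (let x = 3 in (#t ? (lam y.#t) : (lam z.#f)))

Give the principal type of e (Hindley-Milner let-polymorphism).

Trace:
let x : Int
  unify Bool ~ Bool
\y._ : a -> Bool
\z._ : b -> Bool
  unify a -> Bool ~ b -> Bool
  unify a ~ b
  unify Bool ~ Bool

Answer: a -> Bool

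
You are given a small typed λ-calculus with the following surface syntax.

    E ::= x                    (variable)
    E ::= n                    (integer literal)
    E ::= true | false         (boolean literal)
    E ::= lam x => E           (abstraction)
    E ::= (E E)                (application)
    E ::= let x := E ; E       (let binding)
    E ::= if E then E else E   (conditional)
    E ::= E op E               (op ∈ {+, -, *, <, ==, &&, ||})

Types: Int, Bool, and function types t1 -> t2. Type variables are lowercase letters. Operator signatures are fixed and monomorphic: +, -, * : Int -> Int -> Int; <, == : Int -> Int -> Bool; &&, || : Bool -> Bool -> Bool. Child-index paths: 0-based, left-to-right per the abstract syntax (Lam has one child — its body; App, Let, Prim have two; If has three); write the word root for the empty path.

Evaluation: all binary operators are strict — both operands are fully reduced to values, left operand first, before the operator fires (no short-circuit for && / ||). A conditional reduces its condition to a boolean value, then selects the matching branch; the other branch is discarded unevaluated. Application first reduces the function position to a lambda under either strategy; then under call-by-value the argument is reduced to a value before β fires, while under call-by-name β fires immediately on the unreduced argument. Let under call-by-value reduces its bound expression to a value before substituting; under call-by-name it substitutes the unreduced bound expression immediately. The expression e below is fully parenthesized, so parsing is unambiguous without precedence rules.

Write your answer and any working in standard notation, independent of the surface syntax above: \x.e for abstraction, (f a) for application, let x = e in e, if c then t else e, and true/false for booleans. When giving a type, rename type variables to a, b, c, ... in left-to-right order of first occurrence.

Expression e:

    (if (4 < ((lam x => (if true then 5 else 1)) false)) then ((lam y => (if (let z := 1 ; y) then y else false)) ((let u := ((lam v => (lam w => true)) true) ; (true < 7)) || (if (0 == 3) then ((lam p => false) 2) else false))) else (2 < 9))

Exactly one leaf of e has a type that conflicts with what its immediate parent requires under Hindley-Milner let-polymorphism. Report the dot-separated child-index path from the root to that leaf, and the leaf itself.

Answer: 1.1.0.1.0 : true

Derivation:
  unify Int ~ Int
  unify Bool ~ Bool
  unify Int ~ Int
\x._ : a -> Int
  unify a -> Int ~ Bool -> b
  unify a ~ Bool
  unify Int ~ b
_ _ : Int
  unify Int ~ Int
  unify Bool ~ Bool
let z : Int
y : c
  unify c ~ Bool
y : Bool
  unify Bool ~ Bool
\y._ : Bool -> Bool
\w._ : e -> Bool
\v._ : d -> e -> Bool
  unify d -> e -> Bool ~ Bool -> f
  unify d ~ Bool
  unify e -> Bool ~ f
_ _ : e -> Bool
let u : forall. e -> Bool
  unify Bool ~ Int
  FAIL: mismatch Bool ~ Int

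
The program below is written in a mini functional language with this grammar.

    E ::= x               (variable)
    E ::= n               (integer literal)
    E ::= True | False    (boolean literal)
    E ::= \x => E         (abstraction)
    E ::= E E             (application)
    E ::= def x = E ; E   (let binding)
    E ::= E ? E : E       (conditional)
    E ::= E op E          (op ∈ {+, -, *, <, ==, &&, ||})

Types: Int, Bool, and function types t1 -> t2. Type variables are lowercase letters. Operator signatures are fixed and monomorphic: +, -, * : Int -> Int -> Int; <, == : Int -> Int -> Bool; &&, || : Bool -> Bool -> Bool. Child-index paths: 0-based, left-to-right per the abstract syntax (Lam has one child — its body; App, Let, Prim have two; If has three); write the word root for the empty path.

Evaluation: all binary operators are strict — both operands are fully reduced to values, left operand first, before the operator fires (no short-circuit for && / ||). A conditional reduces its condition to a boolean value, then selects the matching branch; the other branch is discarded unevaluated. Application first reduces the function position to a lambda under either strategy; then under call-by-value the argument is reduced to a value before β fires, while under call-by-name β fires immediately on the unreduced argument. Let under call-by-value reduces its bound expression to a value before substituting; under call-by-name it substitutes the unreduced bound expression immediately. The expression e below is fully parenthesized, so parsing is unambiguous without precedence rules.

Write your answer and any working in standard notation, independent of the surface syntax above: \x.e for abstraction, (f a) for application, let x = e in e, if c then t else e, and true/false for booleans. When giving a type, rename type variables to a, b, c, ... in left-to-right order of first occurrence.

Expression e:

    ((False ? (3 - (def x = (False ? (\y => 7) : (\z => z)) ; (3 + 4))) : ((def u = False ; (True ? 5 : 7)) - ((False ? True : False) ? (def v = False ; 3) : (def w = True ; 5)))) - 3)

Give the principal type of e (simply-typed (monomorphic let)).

Working:
  unify Bool ~ Bool
  unify Int ~ Int
  unify Bool ~ Bool
\y._ : a -> Int
z : b
\z._ : b -> b
  unify a -> Int ~ b -> b
  unify a ~ b
  unify Int ~ b
let x : Int -> Int
  unify Int ~ Int
  unify Int ~ Int
  unify Int ~ Int
let u : Bool
  unify Bool ~ Bool
  unify Int ~ Int
  unify Int ~ Int
  unify Bool ~ Bool
  unify Bool ~ Bool
  unify Bool ~ Bool
let v : Bool
let w : Bool
  unify Int ~ Int
  unify Int ~ Int
  unify Int ~ Int
  unify Int ~ Int
  unify Int ~ Int

Answer: Int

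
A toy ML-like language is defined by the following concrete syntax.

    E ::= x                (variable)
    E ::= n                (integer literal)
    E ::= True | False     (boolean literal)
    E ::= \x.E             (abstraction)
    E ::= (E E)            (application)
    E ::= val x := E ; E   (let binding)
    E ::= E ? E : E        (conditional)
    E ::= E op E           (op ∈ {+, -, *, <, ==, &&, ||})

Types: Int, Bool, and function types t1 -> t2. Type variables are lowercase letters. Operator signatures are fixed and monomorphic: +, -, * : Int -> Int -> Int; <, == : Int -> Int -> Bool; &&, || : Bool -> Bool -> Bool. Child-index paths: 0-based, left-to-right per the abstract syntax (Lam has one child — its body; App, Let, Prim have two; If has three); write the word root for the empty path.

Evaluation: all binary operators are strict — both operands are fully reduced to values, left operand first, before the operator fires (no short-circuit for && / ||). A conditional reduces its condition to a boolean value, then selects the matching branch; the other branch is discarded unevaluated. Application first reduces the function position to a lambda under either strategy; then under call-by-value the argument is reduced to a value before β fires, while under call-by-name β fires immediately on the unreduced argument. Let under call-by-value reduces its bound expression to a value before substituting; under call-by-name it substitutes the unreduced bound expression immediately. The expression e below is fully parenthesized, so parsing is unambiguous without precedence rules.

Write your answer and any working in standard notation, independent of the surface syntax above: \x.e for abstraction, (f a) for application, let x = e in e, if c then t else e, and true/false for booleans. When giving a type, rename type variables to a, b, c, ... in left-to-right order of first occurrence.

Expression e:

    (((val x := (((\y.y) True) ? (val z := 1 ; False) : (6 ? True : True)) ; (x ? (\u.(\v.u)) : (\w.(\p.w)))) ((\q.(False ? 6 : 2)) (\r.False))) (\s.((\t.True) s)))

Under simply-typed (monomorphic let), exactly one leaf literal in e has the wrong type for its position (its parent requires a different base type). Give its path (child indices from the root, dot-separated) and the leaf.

Answer: 0.0.0.2.0 : 6

Working:
y : a
\y._ : a -> a
  unify a -> a ~ Bool -> b
  unify a ~ Bool
  unify Bool ~ b
_ _ : Bool
  unify Bool ~ Bool
let z : Int
  unify Int ~ Bool
  FAIL: mismatch Int ~ Bool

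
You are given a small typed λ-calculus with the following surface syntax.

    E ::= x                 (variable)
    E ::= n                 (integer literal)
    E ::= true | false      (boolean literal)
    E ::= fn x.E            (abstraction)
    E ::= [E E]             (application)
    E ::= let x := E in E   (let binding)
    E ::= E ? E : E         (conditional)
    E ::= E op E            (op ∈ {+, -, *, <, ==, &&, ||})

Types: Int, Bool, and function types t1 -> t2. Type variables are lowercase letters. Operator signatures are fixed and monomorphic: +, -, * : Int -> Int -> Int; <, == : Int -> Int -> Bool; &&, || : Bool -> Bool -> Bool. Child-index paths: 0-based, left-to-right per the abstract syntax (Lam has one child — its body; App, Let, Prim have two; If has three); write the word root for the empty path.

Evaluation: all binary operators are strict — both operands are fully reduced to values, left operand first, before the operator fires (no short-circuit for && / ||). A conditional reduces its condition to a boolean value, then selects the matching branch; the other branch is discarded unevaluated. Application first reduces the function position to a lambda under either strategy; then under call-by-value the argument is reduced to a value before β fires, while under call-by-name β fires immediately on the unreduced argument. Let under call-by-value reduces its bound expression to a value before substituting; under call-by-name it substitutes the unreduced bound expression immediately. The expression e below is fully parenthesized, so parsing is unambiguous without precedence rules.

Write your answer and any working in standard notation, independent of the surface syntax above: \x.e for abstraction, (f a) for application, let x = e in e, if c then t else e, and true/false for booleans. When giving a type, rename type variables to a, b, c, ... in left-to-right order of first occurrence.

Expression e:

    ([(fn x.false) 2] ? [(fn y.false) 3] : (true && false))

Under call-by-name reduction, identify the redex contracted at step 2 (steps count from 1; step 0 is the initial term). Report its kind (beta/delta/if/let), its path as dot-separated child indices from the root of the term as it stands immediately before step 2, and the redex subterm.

Answer: if at root : (if false then ((\y.false) 3) else (true && false))

Working:
step 0: (if ((\x.false) 2) then ((\y.false) 3) else (true && false))
step 1: [beta@0] (if false then ((\y.false) 3) else (true && false))
step 2: [if@root] (true && false)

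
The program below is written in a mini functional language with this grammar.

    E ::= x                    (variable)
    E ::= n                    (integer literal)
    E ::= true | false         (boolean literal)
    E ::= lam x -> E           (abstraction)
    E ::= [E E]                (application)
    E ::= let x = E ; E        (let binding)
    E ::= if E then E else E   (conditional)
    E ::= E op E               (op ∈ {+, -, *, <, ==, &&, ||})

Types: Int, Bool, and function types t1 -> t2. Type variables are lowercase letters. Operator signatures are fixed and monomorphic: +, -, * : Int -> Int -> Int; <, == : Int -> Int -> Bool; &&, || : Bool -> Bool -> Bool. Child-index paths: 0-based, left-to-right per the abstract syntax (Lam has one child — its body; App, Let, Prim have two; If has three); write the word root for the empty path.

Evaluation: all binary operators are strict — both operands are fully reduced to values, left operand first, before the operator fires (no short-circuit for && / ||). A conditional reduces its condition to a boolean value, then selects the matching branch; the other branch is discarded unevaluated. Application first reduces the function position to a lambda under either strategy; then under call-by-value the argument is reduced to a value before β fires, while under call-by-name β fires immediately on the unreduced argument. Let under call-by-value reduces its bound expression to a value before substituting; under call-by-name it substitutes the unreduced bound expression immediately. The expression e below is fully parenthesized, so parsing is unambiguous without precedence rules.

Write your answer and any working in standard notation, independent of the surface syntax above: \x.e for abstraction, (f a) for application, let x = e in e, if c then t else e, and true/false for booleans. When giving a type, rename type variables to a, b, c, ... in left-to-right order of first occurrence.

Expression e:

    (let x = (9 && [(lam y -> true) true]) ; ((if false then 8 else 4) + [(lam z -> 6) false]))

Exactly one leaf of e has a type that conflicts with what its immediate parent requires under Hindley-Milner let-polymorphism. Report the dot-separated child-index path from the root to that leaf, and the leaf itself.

Answer: 0.0 : 9

Derivation:
  unify Int ~ Bool
  FAIL: mismatch Int ~ Bool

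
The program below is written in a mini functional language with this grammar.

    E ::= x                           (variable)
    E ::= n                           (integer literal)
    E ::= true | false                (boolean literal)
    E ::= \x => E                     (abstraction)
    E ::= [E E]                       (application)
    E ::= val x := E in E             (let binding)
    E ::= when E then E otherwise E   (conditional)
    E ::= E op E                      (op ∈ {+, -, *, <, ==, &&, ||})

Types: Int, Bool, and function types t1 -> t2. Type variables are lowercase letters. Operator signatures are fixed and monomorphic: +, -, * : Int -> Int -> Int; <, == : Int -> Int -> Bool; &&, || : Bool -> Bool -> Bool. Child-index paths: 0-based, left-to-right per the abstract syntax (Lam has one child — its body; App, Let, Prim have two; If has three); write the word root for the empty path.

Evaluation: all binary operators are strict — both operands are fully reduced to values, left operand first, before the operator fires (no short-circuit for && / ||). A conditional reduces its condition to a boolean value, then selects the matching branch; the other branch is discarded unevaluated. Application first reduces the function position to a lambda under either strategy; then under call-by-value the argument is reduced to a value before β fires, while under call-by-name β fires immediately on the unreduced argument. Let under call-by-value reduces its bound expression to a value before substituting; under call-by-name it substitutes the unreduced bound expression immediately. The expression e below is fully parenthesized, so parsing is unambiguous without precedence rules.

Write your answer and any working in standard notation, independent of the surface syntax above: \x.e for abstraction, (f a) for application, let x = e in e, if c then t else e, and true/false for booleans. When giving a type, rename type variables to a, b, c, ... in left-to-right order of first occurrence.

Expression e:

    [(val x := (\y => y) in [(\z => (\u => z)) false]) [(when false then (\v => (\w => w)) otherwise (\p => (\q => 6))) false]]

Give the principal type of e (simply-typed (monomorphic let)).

Derivation:
y : a
\y._ : a -> a
let x : a -> a
z : b
\u._ : c -> b
\z._ : b -> c -> b
  unify b -> c -> b ~ Bool -> d
  unify b ~ Bool
  unify c -> Bool ~ d
_ _ : c -> Bool
  unify Bool ~ Bool
w : f
\w._ : f -> f
\v._ : e -> f -> f
\q._ : h -> Int
\p._ : g -> h -> Int
  unify e -> f -> f ~ g -> h -> Int
  unify e ~ g
  unify f -> f ~ h -> Int
  unify f ~ h
  unify h ~ Int
  unify g -> Int -> Int ~ Bool -> i
  unify g ~ Bool
  unify Int -> Int ~ i
_ _ : Int -> Int
  unify c -> Bool ~ (Int -> Int) -> j
  unify c ~ Int -> Int
  unify Bool ~ j
_ _ : Bool

Answer: Bool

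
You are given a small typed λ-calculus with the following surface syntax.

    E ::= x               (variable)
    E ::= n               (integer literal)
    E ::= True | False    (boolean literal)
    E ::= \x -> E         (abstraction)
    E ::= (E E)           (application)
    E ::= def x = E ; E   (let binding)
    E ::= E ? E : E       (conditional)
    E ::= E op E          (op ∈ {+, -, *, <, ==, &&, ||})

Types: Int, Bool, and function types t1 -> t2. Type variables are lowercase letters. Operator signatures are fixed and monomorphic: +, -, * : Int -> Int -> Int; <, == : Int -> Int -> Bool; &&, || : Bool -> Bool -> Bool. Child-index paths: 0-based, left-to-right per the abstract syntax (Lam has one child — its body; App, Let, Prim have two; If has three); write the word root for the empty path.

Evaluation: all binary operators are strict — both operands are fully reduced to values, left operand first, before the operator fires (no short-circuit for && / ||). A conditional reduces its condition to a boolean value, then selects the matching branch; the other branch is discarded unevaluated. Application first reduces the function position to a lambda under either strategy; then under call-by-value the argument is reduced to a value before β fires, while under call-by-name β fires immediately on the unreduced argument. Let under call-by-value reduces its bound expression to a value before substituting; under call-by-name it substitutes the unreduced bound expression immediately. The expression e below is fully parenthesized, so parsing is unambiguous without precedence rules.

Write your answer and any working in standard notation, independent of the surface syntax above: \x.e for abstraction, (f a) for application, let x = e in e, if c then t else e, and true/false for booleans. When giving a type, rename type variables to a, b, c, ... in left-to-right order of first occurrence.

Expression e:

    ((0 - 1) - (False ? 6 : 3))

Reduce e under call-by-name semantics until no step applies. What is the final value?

Answer: -4

Working:
step 0: ((0 - 1) - (if false then 6 else 3))
step 1: [delta@0] (-1 - (if false then 6 else 3))
step 2: [if@1] (-1 - 3)
step 3: [delta@root] -4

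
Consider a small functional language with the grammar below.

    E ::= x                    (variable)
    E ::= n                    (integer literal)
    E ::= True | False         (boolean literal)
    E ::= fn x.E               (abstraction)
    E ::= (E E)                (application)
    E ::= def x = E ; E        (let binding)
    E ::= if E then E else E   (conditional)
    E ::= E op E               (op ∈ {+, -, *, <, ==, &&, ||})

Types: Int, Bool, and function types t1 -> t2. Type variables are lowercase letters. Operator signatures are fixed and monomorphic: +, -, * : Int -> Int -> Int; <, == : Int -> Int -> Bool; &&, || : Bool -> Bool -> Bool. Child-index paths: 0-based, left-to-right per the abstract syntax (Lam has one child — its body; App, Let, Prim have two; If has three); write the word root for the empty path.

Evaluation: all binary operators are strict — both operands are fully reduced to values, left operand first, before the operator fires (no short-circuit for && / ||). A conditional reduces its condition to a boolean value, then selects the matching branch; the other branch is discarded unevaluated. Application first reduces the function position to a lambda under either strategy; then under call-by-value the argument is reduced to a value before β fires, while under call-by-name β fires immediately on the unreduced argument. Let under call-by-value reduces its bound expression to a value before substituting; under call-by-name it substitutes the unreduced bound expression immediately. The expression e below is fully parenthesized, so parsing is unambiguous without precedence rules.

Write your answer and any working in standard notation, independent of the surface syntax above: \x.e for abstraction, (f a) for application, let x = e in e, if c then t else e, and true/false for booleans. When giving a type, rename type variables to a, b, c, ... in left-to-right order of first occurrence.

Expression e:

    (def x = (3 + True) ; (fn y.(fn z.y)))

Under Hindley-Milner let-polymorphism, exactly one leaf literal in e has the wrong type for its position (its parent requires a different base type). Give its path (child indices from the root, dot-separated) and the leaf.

Derivation:
  unify Int ~ Int
  unify Bool ~ Int
  FAIL: mismatch Bool ~ Int

Answer: 0.1 : true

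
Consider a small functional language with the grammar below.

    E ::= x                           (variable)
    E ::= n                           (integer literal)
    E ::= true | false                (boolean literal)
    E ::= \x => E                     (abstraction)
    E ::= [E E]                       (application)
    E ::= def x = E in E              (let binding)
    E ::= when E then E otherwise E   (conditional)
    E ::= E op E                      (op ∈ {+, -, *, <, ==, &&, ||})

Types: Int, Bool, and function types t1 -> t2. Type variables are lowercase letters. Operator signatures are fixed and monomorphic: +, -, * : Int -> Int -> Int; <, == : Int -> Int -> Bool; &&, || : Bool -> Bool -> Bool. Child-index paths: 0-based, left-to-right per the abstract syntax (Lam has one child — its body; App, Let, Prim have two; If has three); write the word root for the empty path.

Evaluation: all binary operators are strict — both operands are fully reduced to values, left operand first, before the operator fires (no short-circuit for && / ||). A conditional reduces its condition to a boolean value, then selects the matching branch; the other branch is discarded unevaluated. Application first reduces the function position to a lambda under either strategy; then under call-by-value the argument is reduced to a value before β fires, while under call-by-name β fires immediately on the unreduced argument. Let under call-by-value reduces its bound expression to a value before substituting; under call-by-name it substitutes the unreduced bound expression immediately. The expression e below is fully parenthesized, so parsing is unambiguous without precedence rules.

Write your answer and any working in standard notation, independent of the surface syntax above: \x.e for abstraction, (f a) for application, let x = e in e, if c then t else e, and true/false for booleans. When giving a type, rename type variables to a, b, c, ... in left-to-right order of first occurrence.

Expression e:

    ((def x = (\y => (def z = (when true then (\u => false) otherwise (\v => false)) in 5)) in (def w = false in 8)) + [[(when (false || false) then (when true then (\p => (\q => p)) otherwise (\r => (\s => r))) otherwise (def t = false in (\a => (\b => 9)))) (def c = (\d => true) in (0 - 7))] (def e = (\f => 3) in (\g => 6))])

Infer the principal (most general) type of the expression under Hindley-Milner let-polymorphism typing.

Trace:
  unify Bool ~ Bool
\u._ : b -> Bool
\v._ : c -> Bool
  unify b -> Bool ~ c -> Bool
  unify b ~ c
  unify Bool ~ Bool
let z : forall. c -> Bool
\y._ : a -> Int
let x : forall. a -> Int
let w : Bool
  unify Int ~ Int
  unify Bool ~ Bool
  unify Bool ~ Bool
  unify Bool ~ Bool
  unify Bool ~ Bool
p : d
\q._ : e -> d
\p._ : d -> e -> d
r : f
\s._ : g -> f
\r._ : f -> g -> f
  unify d -> e -> d ~ f -> g -> f
  unify d ~ f
  unify e -> f ~ g -> f
  unify e ~ g
  unify f ~ f
let t : Bool
\b._ : i -> Int
\a._ : h -> i -> Int
  unify f -> g -> f ~ h -> i -> Int
  unify f ~ h
  unify g -> h ~ i -> Int
  unify g ~ i
  unify h ~ Int
\d._ : j -> Bool
let c : forall. j -> Bool
  unify Int ~ Int
  unify Int ~ Int
  unify Int -> i -> Int ~ Int -> k
  unify Int ~ Int
  unify i -> Int ~ k
_ _ : i -> Int
\f._ : l -> Int
let e : forall. l -> Int
\g._ : m -> Int
  unify i -> Int ~ (m -> Int) -> n
  unify i ~ m -> Int
  unify Int ~ n
_ _ : Int
  unify Int ~ Int

Answer: Int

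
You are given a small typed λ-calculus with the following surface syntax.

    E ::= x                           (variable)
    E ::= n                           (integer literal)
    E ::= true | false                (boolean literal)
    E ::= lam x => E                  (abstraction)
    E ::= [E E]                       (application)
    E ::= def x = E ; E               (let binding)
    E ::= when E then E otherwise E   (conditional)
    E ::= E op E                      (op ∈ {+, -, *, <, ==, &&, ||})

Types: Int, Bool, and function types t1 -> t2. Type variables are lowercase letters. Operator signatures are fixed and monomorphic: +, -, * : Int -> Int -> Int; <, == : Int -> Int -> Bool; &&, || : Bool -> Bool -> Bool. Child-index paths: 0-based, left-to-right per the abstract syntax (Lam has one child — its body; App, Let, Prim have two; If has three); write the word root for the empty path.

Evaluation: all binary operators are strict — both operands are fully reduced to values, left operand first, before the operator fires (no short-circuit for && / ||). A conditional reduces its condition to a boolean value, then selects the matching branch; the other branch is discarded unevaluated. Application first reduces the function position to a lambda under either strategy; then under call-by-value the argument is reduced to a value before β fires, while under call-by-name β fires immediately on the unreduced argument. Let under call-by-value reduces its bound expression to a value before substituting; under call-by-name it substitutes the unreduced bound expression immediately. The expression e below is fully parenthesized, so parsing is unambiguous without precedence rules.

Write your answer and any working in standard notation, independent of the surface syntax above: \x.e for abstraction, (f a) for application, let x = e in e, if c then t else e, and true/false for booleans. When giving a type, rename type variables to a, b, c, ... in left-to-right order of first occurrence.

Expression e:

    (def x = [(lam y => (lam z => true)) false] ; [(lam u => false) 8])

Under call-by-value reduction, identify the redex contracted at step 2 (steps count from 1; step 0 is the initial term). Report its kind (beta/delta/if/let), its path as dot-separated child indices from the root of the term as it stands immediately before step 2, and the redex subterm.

Answer: let at root : (let x = (\z.true) in ((\u.false) 8))

Working:
step 0: (let x = ((\y.(\z.true)) false) in ((\u.false) 8))
step 1: [beta@0] (let x = (\z.true) in ((\u.false) 8))
step 2: [let@root] ((\u.false) 8)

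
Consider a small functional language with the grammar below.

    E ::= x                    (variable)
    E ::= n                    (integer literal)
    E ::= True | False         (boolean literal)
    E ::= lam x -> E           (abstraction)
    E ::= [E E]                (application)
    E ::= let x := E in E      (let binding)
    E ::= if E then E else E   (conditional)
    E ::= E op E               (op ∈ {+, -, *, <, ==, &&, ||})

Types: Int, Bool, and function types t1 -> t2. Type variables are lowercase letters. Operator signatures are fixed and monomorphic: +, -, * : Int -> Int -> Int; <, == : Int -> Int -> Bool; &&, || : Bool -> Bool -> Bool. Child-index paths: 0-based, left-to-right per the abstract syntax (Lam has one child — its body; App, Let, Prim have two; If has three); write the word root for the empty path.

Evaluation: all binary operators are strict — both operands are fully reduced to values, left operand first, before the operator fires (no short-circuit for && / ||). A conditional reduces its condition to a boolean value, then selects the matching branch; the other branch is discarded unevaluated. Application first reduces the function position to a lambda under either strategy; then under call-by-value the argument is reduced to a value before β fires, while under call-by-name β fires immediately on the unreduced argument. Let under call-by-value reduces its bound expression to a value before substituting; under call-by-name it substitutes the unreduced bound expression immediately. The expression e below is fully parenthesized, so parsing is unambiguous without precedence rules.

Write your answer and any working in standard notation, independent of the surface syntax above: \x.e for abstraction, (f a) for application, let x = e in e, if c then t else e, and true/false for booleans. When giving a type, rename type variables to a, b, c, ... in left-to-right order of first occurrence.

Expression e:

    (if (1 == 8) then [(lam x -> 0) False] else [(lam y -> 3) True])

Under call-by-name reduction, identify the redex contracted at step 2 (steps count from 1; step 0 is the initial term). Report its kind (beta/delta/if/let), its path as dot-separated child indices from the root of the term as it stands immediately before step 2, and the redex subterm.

Derivation:
step 0: (if (1 == 8) then ((\x.0) false) else ((\y.3) true))
step 1: [delta@0] (if false then ((\x.0) false) else ((\y.3) true))
step 2: [if@root] ((\y.3) true)

Answer: if at root : (if false then ((\x.0) false) else ((\y.3) true))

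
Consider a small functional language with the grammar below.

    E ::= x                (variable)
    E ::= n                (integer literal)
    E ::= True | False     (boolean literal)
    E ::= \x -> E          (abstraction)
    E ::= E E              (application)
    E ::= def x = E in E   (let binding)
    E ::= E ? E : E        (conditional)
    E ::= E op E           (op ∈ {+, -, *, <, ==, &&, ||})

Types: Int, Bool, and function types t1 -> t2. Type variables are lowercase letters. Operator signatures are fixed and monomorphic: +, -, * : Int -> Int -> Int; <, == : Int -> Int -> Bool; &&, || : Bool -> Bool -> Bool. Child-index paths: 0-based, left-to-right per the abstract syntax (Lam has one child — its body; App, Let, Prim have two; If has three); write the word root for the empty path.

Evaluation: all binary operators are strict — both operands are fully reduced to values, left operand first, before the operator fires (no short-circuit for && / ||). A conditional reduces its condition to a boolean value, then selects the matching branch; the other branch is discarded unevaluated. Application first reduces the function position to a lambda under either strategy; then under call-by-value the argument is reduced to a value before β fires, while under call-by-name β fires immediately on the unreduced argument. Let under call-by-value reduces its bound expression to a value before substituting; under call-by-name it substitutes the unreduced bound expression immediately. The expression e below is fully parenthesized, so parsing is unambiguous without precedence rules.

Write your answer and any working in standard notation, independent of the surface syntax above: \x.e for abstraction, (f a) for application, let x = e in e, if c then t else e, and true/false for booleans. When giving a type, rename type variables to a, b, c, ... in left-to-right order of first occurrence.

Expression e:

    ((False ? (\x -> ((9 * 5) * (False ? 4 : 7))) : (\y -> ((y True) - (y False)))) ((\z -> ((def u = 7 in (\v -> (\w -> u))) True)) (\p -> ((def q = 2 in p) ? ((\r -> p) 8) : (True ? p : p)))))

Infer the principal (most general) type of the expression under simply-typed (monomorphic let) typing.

Derivation:
  unify Bool ~ Bool
  unify Int ~ Int
  unify Int ~ Int
  unify Int ~ Int
  unify Bool ~ Bool
  unify Int ~ Int
  unify Int ~ Int
\x._ : a -> Int
y : b
  unify b ~ Bool -> c
_ _ : c
  unify c ~ Int
y : Bool -> Int
  unify Bool -> Int ~ Bool -> d
  unify Bool ~ Bool
  unify Int ~ d
_ _ : Int
  unify Int ~ Int
\y._ : (Bool -> Int) -> Int
  unify a -> Int ~ (Bool -> Int) -> Int
  unify a ~ Bool -> Int
  unify Int ~ Int
let u : Int
u : Int
\w._ : g -> Int
\v._ : f -> g -> Int
  unify f -> g -> Int ~ Bool -> h
  unify f ~ Bool
  unify g -> Int ~ h
_ _ : g -> Int
\z._ : e -> g -> Int
let q : Int
p : i
  unify i ~ Bool
p : Bool
\r._ : j -> Bool
  unify j -> Bool ~ Int -> k
  unify j ~ Int
  unify Bool ~ k
_ _ : Bool
  unify Bool ~ Bool
p : Bool
p : Bool
  unify Bool ~ Bool
  unify Bool ~ Bool
\p._ : Bool -> Bool
  unify e -> g -> Int ~ (Bool -> Bool) -> l
  unify e ~ Bool -> Bool
  unify g -> Int ~ l
_ _ : g -> Int
  unify (Bool -> Int) -> Int ~ (g -> Int) -> m
  unify Bool -> Int ~ g -> Int
  unify Bool ~ g
  unify Int ~ Int
  unify Int ~ m
_ _ : Int

Answer: Int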